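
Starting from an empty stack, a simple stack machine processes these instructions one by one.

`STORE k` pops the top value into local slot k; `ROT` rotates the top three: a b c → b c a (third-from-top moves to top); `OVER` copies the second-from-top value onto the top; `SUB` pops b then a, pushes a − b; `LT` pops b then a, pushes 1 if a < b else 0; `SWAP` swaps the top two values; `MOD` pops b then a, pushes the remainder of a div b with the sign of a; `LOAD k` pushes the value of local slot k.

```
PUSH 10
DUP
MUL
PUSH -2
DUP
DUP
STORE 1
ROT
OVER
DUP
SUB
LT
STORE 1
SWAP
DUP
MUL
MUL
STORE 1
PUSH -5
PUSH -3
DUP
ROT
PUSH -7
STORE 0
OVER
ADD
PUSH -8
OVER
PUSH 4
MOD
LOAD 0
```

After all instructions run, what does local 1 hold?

-8

PUSH 10 -> 10
DUP     -> 10 10
MUL     -> 100
PUSH -2 -> 100 -2
DUP     -> 100 -2 -2
DUP     -> 100 -2 -2 -2
STORE 1 -> 100 -2 -2
ROT     -> -2 -2 100
OVER    -> -2 -2 100 -2
DUP     -> -2 -2 100 -2 -2
SUB     -> -2 -2 100 0
LT      -> -2 -2 0
STORE 1 -> -2 -2
SWAP    -> -2 -2
DUP     -> -2 -2 -2
MUL     -> -2 4
MUL     -> -8
STORE 1 -> (empty)
PUSH -5 -> -5
PUSH -3 -> -5 -3
DUP     -> -5 -3 -3
ROT     -> -3 -3 -5
PUSH -7 -> -3 -3 -5 -7
STORE 0 -> -3 -3 -5
OVER    -> -3 -3 -5 -3
ADD     -> -3 -3 -8
PUSH -8 -> -3 -3 -8 -8
OVER    -> -3 -3 -8 -8 -8
PUSH 4  -> -3 -3 -8 -8 -8 4
MOD     -> -3 -3 -8 -8 0
LOAD 0  -> -3 -3 -8 -8 0 -7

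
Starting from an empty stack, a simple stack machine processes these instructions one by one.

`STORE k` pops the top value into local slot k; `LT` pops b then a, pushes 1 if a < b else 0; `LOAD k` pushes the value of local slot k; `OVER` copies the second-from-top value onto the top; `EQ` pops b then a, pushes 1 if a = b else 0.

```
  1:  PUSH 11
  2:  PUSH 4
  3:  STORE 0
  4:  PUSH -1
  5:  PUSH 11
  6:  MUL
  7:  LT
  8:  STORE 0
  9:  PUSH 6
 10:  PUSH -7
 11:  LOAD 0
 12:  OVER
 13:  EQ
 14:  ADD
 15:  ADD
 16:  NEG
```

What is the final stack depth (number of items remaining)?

1

PUSH 11  11
PUSH 4   11 4
STORE 0  11
PUSH -1  11 -1
PUSH 11  11 -1 11
MUL      11 -11
LT       0
STORE 0  (empty)
PUSH 6   6
PUSH -7  6 -7
LOAD 0   6 -7 0
OVER     6 -7 0 -7
EQ       6 -7 0
ADD      6 -7
ADD      -1
NEG      1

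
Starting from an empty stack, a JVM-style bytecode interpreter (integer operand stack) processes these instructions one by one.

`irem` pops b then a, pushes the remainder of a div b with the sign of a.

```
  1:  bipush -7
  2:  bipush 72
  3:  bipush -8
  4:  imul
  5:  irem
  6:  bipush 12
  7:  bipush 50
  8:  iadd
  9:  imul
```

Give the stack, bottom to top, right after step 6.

bipush -7 → [-7]
bipush 72 → [-7, 72]
bipush -8 → [-7, 72, -8]
imul      → [-7, -576]
irem      → [-7]
bipush 12 → [-7, 12]

[-7, 12]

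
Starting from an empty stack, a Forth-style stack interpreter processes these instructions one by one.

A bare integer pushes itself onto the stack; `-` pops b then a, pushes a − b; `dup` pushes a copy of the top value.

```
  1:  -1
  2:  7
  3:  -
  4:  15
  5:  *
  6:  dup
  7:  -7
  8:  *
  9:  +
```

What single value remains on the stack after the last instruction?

720

-1  : -1
7   : -1 7
-   : -8
15  : -8 15
*   : -120
dup : -120 -120
-7  : -120 -120 -7
*   : -120 840
+   : 720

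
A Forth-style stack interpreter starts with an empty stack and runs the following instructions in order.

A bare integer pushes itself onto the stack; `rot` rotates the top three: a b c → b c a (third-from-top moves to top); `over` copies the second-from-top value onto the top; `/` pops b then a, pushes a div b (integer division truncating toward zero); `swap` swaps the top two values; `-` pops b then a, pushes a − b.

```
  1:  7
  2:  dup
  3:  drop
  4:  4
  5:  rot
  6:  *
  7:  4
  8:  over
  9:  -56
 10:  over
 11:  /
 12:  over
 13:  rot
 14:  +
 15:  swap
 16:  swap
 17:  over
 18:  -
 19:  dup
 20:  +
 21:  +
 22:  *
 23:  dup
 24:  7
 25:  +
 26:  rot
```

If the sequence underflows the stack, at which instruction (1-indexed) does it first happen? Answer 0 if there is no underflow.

7     7
dup   7 7
drop  7
4     7 4
rot  — needs 3 operands, stack has 2 → underflow

5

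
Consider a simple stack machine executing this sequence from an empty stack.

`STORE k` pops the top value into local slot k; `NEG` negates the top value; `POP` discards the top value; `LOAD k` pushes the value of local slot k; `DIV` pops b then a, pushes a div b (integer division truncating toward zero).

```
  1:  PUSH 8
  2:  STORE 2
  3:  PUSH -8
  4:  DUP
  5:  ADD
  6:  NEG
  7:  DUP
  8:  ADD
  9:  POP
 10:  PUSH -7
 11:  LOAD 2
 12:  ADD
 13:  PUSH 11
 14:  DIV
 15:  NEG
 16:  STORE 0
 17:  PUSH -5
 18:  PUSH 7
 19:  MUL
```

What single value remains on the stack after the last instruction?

-35

PUSH 8  : [8]
STORE 2 : []
PUSH -8 : [-8]
DUP     : [-8, -8]
ADD     : [-16]
NEG     : [16]
DUP     : [16, 16]
ADD     : [32]
POP     : []
PUSH -7 : [-7]
LOAD 2  : [-7, 8]
ADD     : [1]
PUSH 11 : [1, 11]
DIV     : [0]
NEG     : [0]
STORE 0 : []
PUSH -5 : [-5]
PUSH 7  : [-5, 7]
MUL     : [-35]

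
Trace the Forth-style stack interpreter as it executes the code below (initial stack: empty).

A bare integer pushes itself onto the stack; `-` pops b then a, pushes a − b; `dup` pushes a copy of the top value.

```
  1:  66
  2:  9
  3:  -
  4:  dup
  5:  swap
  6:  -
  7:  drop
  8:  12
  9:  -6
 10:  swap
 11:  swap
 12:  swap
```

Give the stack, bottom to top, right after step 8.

66    66
9     66 9
-     57
dup   57 57
swap  57 57
-     0
drop  (empty)
12    12

[12]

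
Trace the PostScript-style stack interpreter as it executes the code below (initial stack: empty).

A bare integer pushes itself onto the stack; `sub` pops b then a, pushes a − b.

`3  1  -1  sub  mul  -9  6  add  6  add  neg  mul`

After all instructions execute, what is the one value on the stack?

-18

3   -> [3]
1   -> [3, 1]
-1  -> [3, 1, -1]
sub -> [3, 2]
mul -> [6]
-9  -> [6, -9]
6   -> [6, -9, 6]
add -> [6, -3]
6   -> [6, -3, 6]
add -> [6, 3]
neg -> [6, -3]
mul -> [-18]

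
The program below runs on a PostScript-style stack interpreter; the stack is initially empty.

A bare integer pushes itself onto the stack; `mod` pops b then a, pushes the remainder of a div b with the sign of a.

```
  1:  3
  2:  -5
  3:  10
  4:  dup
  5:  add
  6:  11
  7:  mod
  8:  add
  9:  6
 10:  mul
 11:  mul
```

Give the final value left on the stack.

72

3    [3]
-5   [3, -5]
10   [3, -5, 10]
dup  [3, -5, 10, 10]
add  [3, -5, 20]
11   [3, -5, 20, 11]
mod  [3, -5, 9]
add  [3, 4]
6    [3, 4, 6]
mul  [3, 24]
mul  [72]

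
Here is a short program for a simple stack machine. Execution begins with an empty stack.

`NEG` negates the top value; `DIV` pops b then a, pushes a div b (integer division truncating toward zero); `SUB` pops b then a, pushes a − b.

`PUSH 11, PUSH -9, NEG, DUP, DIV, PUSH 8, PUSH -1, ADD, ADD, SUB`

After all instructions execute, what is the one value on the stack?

PUSH 11 → 11
PUSH -9 → 11 -9
NEG     → 11 9
DUP     → 11 9 9
DIV     → 11 1
PUSH 8  → 11 1 8
PUSH -1 → 11 1 8 -1
ADD     → 11 1 7
ADD     → 11 8
SUB     → 3

3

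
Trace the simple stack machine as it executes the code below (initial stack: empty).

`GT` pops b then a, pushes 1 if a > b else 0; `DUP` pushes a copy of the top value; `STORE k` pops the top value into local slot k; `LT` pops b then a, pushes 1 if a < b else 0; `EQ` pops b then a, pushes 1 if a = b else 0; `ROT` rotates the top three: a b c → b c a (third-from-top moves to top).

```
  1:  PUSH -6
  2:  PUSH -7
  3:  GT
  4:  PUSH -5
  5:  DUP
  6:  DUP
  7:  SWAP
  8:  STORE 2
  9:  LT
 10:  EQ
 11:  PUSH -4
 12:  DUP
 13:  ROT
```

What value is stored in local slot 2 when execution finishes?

-5

PUSH -6 -> -6
PUSH -7 -> -6 -7
GT      -> 1
PUSH -5 -> 1 -5
DUP     -> 1 -5 -5
DUP     -> 1 -5 -5 -5
SWAP    -> 1 -5 -5 -5
STORE 2 -> 1 -5 -5
LT      -> 1 0
EQ      -> 0
PUSH -4 -> 0 -4
DUP     -> 0 -4 -4
ROT     -> -4 -4 0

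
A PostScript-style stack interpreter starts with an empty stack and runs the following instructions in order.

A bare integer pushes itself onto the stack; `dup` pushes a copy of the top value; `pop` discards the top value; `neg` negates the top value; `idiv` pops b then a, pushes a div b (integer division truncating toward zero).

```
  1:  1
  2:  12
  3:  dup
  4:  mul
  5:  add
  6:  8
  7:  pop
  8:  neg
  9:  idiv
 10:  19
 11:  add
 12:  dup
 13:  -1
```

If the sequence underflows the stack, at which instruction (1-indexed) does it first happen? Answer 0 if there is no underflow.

9

1   → [1]
12  → [1, 12]
dup → [1, 12, 12]
mul → [1, 144]
add → [145]
8   → [145, 8]
pop → [145]
neg → [-145]
idiv  — needs 2 operands, stack has 1 → underflow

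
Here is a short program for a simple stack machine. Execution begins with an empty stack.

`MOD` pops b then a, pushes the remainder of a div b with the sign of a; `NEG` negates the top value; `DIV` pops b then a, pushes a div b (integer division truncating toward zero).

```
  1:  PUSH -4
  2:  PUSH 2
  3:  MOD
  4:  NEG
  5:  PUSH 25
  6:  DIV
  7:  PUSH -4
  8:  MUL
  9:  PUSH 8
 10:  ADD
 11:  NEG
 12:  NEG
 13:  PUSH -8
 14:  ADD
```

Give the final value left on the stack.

0

PUSH -4 → [-4]
PUSH 2  → [-4, 2]
MOD     → [0]
NEG     → [0]
PUSH 25 → [0, 25]
DIV     → [0]
PUSH -4 → [0, -4]
MUL     → [0]
PUSH 8  → [0, 8]
ADD     → [8]
NEG     → [-8]
NEG     → [8]
PUSH -8 → [8, -8]
ADD     → [0]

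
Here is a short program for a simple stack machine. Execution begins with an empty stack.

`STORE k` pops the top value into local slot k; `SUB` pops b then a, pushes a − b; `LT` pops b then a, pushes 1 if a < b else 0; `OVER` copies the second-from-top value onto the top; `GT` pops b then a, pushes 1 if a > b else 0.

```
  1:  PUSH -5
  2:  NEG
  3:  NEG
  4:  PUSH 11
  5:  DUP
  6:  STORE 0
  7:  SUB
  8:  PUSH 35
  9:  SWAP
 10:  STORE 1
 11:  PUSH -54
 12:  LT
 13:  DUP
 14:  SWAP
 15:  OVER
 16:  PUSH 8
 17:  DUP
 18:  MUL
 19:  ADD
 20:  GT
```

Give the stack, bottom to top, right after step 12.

[0]

PUSH -5  : -5
NEG      : 5
NEG      : -5
PUSH 11  : -5 11
DUP      : -5 11 11
STORE 0  : -5 11
SUB      : -16
PUSH 35  : -16 35
SWAP     : 35 -16
STORE 1  : 35
PUSH -54 : 35 -54
LT       : 0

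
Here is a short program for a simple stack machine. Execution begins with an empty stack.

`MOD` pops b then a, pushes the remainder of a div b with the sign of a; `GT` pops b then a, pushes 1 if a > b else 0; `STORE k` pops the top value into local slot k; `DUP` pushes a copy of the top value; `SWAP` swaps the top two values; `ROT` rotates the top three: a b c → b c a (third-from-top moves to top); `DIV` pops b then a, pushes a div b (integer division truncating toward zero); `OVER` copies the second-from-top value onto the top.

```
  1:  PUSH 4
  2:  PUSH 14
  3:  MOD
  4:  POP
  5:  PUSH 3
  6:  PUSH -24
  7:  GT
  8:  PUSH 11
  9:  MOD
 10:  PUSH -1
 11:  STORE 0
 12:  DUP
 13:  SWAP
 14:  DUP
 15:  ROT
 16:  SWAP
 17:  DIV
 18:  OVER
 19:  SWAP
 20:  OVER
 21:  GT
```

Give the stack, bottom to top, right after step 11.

[1]

PUSH 4   → [4]
PUSH 14  → [4, 14]
MOD      → [4]
POP      → []
PUSH 3   → [3]
PUSH -24 → [3, -24]
GT       → [1]
PUSH 11  → [1, 11]
MOD      → [1]
PUSH -1  → [1, -1]
STORE 0  → [1]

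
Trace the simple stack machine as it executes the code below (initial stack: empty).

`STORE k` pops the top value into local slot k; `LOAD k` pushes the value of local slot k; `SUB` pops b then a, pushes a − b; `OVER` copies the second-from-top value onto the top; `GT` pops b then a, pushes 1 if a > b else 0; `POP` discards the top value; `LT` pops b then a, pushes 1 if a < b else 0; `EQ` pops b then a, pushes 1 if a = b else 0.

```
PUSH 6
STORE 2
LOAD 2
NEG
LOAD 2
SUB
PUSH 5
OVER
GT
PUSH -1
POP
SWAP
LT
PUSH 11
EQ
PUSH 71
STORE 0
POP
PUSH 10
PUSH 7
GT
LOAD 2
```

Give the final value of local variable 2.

6

PUSH 6  -> [6]
STORE 2 -> []
LOAD 2  -> [6]
NEG     -> [-6]
LOAD 2  -> [-6, 6]
SUB     -> [-12]
PUSH 5  -> [-12, 5]
OVER    -> [-12, 5, -12]
GT      -> [-12, 1]
PUSH -1 -> [-12, 1, -1]
POP     -> [-12, 1]
SWAP    -> [1, -12]
LT      -> [0]
PUSH 11 -> [0, 11]
EQ      -> [0]
PUSH 71 -> [0, 71]
STORE 0 -> [0]
POP     -> []
PUSH 10 -> [10]
PUSH 7  -> [10, 7]
GT      -> [1]
LOAD 2  -> [1, 6]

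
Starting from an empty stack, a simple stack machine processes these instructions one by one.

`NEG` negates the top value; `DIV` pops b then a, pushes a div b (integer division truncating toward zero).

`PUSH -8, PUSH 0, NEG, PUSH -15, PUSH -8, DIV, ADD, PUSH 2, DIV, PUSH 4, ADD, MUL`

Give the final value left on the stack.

-32

PUSH -8   [-8]
PUSH 0    [-8, 0]
NEG       [-8, 0]
PUSH -15  [-8, 0, -15]
PUSH -8   [-8, 0, -15, -8]
DIV       [-8, 0, 1]
ADD       [-8, 1]
PUSH 2    [-8, 1, 2]
DIV       [-8, 0]
PUSH 4    [-8, 0, 4]
ADD       [-8, 4]
MUL       [-32]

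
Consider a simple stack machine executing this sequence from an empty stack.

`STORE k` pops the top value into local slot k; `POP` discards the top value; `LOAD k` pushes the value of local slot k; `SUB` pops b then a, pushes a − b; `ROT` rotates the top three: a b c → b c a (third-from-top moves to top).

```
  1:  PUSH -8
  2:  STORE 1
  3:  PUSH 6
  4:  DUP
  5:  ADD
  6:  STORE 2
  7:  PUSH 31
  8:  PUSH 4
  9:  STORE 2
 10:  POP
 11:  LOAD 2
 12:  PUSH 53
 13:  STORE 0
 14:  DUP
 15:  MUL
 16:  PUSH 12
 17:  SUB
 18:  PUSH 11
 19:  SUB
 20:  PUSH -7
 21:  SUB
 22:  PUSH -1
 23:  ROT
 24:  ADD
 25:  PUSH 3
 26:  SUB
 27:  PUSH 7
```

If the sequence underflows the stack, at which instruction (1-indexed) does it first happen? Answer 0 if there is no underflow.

PUSH -8 : [-8]
STORE 1 : []
PUSH 6  : [6]
DUP     : [6, 6]
ADD     : [12]
STORE 2 : []
PUSH 31 : [31]
PUSH 4  : [31, 4]
STORE 2 : [31]
POP     : []
LOAD 2  : [4]
PUSH 53 : [4, 53]
STORE 0 : [4]
DUP     : [4, 4]
MUL     : [16]
PUSH 12 : [16, 12]
SUB     : [4]
PUSH 11 : [4, 11]
SUB     : [-7]
PUSH -7 : [-7, -7]
SUB     : [0]
PUSH -1 : [0, -1]
ROT  — needs 3 operands, stack has 2 → underflow

23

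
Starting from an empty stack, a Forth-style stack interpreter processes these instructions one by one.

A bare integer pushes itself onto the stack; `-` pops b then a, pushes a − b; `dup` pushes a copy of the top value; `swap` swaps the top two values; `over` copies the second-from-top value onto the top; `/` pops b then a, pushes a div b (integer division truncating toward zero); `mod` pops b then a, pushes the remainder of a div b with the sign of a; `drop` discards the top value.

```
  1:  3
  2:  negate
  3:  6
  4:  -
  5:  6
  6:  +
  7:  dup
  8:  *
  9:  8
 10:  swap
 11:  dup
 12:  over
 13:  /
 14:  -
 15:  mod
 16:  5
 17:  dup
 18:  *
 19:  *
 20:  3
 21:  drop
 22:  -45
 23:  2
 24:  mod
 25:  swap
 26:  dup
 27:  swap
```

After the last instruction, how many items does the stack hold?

3

3      → 3
negate → -3
6      → -3 6
-      → -9
6      → -9 6
+      → -3
dup    → -3 -3
*      → 9
8      → 9 8
swap   → 8 9
dup    → 8 9 9
over   → 8 9 9 9
/      → 8 9 1
-      → 8 8
mod    → 0
5      → 0 5
dup    → 0 5 5
*      → 0 25
*      → 0
3      → 0 3
drop   → 0
-45    → 0 -45
2      → 0 -45 2
mod    → 0 -1
swap   → -1 0
dup    → -1 0 0
swap   → -1 0 0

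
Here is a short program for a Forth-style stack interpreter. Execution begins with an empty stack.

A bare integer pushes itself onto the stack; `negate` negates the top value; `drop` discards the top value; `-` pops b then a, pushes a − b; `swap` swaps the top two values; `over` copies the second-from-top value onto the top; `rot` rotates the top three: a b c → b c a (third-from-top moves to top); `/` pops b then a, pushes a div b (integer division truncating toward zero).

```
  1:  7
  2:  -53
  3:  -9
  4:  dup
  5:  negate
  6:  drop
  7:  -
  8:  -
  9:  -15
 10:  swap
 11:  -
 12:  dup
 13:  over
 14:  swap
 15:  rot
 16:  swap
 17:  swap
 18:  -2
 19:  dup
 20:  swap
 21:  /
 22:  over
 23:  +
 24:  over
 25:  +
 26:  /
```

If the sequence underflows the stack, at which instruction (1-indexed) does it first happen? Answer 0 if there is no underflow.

7      → [7]
-53    → [7, -53]
-9     → [7, -53, -9]
dup    → [7, -53, -9, -9]
negate → [7, -53, -9, 9]
drop   → [7, -53, -9]
-      → [7, -44]
-      → [51]
-15    → [51, -15]
swap   → [-15, 51]
-      → [-66]
dup    → [-66, -66]
over   → [-66, -66, -66]
swap   → [-66, -66, -66]
rot    → [-66, -66, -66]
swap   → [-66, -66, -66]
swap   → [-66, -66, -66]
-2     → [-66, -66, -66, -2]
dup    → [-66, -66, -66, -2, -2]
swap   → [-66, -66, -66, -2, -2]
/      → [-66, -66, -66, 1]
over   → [-66, -66, -66, 1, -66]
+      → [-66, -66, -66, -65]
over   → [-66, -66, -66, -65, -66]
+      → [-66, -66, -66, -131]
/      → [-66, -66, 0]

0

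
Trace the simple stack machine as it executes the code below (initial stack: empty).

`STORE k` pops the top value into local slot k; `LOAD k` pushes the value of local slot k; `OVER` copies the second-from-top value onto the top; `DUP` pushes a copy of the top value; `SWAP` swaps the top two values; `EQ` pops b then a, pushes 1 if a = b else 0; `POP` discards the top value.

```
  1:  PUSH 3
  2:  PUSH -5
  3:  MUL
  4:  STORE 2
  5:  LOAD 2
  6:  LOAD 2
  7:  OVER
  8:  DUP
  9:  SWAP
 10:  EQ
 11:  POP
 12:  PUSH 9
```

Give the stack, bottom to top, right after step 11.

[-15, -15]

PUSH 3  : 3
PUSH -5 : 3 -5
MUL     : -15
STORE 2 : (empty)
LOAD 2  : -15
LOAD 2  : -15 -15
OVER    : -15 -15 -15
DUP     : -15 -15 -15 -15
SWAP    : -15 -15 -15 -15
EQ      : -15 -15 1
POP     : -15 -15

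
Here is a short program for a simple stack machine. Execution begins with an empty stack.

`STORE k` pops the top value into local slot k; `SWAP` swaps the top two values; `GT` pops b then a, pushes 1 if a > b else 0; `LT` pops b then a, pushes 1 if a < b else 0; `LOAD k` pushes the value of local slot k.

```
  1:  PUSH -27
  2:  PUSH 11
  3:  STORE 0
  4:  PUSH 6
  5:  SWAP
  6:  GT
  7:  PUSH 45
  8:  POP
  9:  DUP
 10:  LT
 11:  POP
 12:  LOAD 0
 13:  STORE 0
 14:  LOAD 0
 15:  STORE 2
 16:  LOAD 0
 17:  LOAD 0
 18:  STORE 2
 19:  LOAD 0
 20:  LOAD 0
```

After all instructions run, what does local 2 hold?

PUSH -27 → [-27]
PUSH 11  → [-27, 11]
STORE 0  → [-27]
PUSH 6   → [-27, 6]
SWAP     → [6, -27]
GT       → [1]
PUSH 45  → [1, 45]
POP      → [1]
DUP      → [1, 1]
LT       → [0]
POP      → []
LOAD 0   → [11]
STORE 0  → []
LOAD 0   → [11]
STORE 2  → []
LOAD 0   → [11]
LOAD 0   → [11, 11]
STORE 2  → [11]
LOAD 0   → [11, 11]
LOAD 0   → [11, 11, 11]

11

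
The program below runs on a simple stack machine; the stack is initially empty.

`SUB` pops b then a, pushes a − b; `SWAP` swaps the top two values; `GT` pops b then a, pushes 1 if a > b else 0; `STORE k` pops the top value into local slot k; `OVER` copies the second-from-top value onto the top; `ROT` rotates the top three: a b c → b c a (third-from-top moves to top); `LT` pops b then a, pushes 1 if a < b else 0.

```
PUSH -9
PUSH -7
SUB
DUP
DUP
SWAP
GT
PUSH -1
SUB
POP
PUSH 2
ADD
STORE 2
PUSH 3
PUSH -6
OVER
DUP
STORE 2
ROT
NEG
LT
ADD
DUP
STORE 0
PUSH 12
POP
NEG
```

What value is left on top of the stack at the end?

6

PUSH -9 -> [-9]
PUSH -7 -> [-9, -7]
SUB     -> [-2]
DUP     -> [-2, -2]
DUP     -> [-2, -2, -2]
SWAP    -> [-2, -2, -2]
GT      -> [-2, 0]
PUSH -1 -> [-2, 0, -1]
SUB     -> [-2, 1]
POP     -> [-2]
PUSH 2  -> [-2, 2]
ADD     -> [0]
STORE 2 -> []
PUSH 3  -> [3]
PUSH -6 -> [3, -6]
OVER    -> [3, -6, 3]
DUP     -> [3, -6, 3, 3]
STORE 2 -> [3, -6, 3]
ROT     -> [-6, 3, 3]
NEG     -> [-6, 3, -3]
LT      -> [-6, 0]
ADD     -> [-6]
DUP     -> [-6, -6]
STORE 0 -> [-6]
PUSH 12 -> [-6, 12]
POP     -> [-6]
NEG     -> [6]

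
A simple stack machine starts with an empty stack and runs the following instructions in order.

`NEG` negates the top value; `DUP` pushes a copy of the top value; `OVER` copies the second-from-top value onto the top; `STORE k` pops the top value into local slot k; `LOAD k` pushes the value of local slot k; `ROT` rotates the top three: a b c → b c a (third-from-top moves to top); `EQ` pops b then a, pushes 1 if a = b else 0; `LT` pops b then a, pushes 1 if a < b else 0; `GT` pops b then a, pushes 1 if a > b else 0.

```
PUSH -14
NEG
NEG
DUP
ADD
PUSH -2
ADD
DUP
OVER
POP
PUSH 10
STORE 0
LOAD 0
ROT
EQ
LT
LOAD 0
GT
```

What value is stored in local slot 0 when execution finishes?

PUSH -14  -14
NEG       14
NEG       -14
DUP       -14 -14
ADD       -28
PUSH -2   -28 -2
ADD       -30
DUP       -30 -30
OVER      -30 -30 -30
POP       -30 -30
PUSH 10   -30 -30 10
STORE 0   -30 -30
LOAD 0    -30 -30 10
ROT       -30 10 -30
EQ        -30 0
LT        1
LOAD 0    1 10
GT        0

10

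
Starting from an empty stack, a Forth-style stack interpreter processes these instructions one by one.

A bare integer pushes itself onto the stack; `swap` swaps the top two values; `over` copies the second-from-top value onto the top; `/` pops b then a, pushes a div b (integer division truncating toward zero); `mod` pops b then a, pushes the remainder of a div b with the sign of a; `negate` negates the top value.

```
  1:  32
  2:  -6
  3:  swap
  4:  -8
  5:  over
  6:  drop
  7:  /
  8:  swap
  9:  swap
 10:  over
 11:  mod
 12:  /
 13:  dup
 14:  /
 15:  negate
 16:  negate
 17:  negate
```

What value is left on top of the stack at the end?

32     → [32]
-6     → [32, -6]
swap   → [-6, 32]
-8     → [-6, 32, -8]
over   → [-6, 32, -8, 32]
drop   → [-6, 32, -8]
/      → [-6, -4]
swap   → [-4, -6]
swap   → [-6, -4]
over   → [-6, -4, -6]
mod    → [-6, -4]
/      → [1]
dup    → [1, 1]
/      → [1]
negate → [-1]
negate → [1]
negate → [-1]

-1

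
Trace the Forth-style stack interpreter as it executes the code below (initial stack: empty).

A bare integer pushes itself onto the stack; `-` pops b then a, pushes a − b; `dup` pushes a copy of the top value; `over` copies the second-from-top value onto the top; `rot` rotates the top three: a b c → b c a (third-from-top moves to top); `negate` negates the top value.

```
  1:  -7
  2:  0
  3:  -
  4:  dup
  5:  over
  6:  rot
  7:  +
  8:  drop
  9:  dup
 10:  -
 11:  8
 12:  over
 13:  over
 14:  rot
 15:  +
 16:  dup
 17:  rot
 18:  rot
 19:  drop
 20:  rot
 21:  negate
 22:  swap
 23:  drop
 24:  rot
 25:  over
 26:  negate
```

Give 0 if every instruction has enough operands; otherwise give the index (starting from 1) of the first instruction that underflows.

-7     -> -7
0      -> -7 0
-      -> -7
dup    -> -7 -7
over   -> -7 -7 -7
rot    -> -7 -7 -7
+      -> -7 -14
drop   -> -7
dup    -> -7 -7
-      -> 0
8      -> 0 8
over   -> 0 8 0
over   -> 0 8 0 8
rot    -> 0 0 8 8
+      -> 0 0 16
dup    -> 0 0 16 16
rot    -> 0 16 16 0
rot    -> 0 16 0 16
drop   -> 0 16 0
rot    -> 16 0 0
negate -> 16 0 0
swap   -> 16 0 0
drop   -> 16 0
rot  — needs 3 operands, stack has 2 → underflow

24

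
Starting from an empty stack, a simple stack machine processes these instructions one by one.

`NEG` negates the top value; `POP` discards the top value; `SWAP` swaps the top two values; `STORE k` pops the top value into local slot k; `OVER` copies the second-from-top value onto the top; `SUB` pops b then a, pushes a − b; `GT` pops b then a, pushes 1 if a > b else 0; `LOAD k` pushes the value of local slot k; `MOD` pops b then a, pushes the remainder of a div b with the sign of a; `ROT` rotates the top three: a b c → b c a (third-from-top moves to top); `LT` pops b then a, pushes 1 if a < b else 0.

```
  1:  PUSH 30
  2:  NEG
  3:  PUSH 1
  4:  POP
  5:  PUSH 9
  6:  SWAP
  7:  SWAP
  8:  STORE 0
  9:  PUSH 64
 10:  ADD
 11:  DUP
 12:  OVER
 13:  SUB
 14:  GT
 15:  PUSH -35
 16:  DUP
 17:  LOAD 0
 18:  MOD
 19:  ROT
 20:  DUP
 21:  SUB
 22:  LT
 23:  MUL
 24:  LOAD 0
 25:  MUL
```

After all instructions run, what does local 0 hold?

PUSH 30  → 30
NEG      → -30
PUSH 1   → -30 1
POP      → -30
PUSH 9   → -30 9
SWAP     → 9 -30
SWAP     → -30 9
STORE 0  → -30
PUSH 64  → -30 64
ADD      → 34
DUP      → 34 34
OVER     → 34 34 34
SUB      → 34 0
GT       → 1
PUSH -35 → 1 -35
DUP      → 1 -35 -35
LOAD 0   → 1 -35 -35 9
MOD      → 1 -35 -8
ROT      → -35 -8 1
DUP      → -35 -8 1 1
SUB      → -35 -8 0
LT       → -35 1
MUL      → -35
LOAD 0   → -35 9
MUL      → -315

9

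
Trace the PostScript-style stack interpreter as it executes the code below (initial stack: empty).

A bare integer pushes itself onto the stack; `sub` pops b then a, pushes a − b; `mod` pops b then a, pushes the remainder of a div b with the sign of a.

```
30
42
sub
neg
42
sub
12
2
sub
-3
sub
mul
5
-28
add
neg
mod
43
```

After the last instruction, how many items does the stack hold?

30  : [30]
42  : [30, 42]
sub : [-12]
neg : [12]
42  : [12, 42]
sub : [-30]
12  : [-30, 12]
2   : [-30, 12, 2]
sub : [-30, 10]
-3  : [-30, 10, -3]
sub : [-30, 13]
mul : [-390]
5   : [-390, 5]
-28 : [-390, 5, -28]
add : [-390, -23]
neg : [-390, 23]
mod : [-22]
43  : [-22, 43]

2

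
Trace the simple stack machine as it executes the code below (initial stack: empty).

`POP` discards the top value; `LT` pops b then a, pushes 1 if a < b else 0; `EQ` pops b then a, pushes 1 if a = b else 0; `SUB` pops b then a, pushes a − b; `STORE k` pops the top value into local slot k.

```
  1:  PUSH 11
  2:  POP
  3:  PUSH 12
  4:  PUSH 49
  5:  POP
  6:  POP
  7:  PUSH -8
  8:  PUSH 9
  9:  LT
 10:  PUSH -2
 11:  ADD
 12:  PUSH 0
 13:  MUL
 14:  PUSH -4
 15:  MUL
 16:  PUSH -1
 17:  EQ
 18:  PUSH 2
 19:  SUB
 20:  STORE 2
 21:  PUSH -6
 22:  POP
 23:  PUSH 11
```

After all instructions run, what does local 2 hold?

-2

PUSH 11 -> 11
POP     -> (empty)
PUSH 12 -> 12
PUSH 49 -> 12 49
POP     -> 12
POP     -> (empty)
PUSH -8 -> -8
PUSH 9  -> -8 9
LT      -> 1
PUSH -2 -> 1 -2
ADD     -> -1
PUSH 0  -> -1 0
MUL     -> 0
PUSH -4 -> 0 -4
MUL     -> 0
PUSH -1 -> 0 -1
EQ      -> 0
PUSH 2  -> 0 2
SUB     -> -2
STORE 2 -> (empty)
PUSH -6 -> -6
POP     -> (empty)
PUSH 11 -> 11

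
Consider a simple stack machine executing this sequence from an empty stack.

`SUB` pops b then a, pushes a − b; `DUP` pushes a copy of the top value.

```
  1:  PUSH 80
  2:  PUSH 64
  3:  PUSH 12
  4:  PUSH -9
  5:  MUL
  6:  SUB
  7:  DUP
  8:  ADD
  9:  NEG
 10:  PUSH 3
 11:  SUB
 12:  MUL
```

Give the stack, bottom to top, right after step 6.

PUSH 80 : 80
PUSH 64 : 80 64
PUSH 12 : 80 64 12
PUSH -9 : 80 64 12 -9
MUL     : 80 64 -108
SUB     : 80 172

[80, 172]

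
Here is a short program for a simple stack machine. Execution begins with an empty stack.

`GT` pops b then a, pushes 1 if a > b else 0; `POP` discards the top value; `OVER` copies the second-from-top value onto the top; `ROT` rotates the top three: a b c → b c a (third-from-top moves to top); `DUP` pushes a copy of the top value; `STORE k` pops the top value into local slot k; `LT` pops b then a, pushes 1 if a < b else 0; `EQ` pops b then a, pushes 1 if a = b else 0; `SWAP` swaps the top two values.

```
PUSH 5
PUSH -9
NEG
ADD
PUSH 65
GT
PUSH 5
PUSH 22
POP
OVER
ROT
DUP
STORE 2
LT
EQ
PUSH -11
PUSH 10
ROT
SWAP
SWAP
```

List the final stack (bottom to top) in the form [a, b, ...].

[-11, 10, 0]

PUSH 5   → 5
PUSH -9  → 5 -9
NEG      → 5 9
ADD      → 14
PUSH 65  → 14 65
GT       → 0
PUSH 5   → 0 5
PUSH 22  → 0 5 22
POP      → 0 5
OVER     → 0 5 0
ROT      → 5 0 0
DUP      → 5 0 0 0
STORE 2  → 5 0 0
LT       → 5 0
EQ       → 0
PUSH -11 → 0 -11
PUSH 10  → 0 -11 10
ROT      → -11 10 0
SWAP     → -11 0 10
SWAP     → -11 10 0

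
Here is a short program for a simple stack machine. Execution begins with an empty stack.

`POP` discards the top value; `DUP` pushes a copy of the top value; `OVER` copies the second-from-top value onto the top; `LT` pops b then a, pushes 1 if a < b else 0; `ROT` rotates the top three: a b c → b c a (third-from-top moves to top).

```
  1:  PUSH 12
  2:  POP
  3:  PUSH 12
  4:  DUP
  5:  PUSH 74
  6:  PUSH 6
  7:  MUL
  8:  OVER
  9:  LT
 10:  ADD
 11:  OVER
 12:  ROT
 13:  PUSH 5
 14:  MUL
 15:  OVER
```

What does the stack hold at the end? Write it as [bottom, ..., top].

PUSH 12 : [12]
POP     : []
PUSH 12 : [12]
DUP     : [12, 12]
PUSH 74 : [12, 12, 74]
PUSH 6  : [12, 12, 74, 6]
MUL     : [12, 12, 444]
OVER    : [12, 12, 444, 12]
LT      : [12, 12, 0]
ADD     : [12, 12]
OVER    : [12, 12, 12]
ROT     : [12, 12, 12]
PUSH 5  : [12, 12, 12, 5]
MUL     : [12, 12, 60]
OVER    : [12, 12, 60, 12]

[12, 12, 60, 12]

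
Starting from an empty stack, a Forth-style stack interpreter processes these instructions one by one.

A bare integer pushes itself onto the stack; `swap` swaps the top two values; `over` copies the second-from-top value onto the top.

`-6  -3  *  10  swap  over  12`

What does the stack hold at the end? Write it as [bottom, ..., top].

[10, 18, 10, 12]

-6    [-6]
-3    [-6, -3]
*     [18]
10    [18, 10]
swap  [10, 18]
over  [10, 18, 10]
12    [10, 18, 10, 12]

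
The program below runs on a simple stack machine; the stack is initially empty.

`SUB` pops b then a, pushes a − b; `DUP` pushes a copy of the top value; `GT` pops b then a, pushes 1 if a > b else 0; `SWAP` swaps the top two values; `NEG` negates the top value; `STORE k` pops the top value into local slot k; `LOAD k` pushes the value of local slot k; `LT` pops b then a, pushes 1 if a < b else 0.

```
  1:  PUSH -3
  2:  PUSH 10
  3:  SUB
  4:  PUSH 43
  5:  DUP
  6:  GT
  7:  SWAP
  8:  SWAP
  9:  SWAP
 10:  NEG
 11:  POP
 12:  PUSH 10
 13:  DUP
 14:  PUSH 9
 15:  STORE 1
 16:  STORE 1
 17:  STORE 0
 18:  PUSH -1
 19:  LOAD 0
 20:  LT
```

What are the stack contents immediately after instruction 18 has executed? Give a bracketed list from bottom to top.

PUSH -3 : [-3]
PUSH 10 : [-3, 10]
SUB     : [-13]
PUSH 43 : [-13, 43]
DUP     : [-13, 43, 43]
GT      : [-13, 0]
SWAP    : [0, -13]
SWAP    : [-13, 0]
SWAP    : [0, -13]
NEG     : [0, 13]
POP     : [0]
PUSH 10 : [0, 10]
DUP     : [0, 10, 10]
PUSH 9  : [0, 10, 10, 9]
STORE 1 : [0, 10, 10]
STORE 1 : [0, 10]
STORE 0 : [0]
PUSH -1 : [0, -1]

[0, -1]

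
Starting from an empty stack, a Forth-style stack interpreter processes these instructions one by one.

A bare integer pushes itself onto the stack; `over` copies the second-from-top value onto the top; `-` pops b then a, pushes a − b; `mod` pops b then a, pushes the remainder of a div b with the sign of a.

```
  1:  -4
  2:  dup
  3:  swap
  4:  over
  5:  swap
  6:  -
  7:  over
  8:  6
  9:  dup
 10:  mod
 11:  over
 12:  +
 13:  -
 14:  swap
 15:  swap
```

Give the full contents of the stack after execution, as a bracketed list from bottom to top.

-4   : [-4]
dup  : [-4, -4]
swap : [-4, -4]
over : [-4, -4, -4]
swap : [-4, -4, -4]
-    : [-4, 0]
over : [-4, 0, -4]
6    : [-4, 0, -4, 6]
dup  : [-4, 0, -4, 6, 6]
mod  : [-4, 0, -4, 0]
over : [-4, 0, -4, 0, -4]
+    : [-4, 0, -4, -4]
-    : [-4, 0, 0]
swap : [-4, 0, 0]
swap : [-4, 0, 0]

[-4, 0, 0]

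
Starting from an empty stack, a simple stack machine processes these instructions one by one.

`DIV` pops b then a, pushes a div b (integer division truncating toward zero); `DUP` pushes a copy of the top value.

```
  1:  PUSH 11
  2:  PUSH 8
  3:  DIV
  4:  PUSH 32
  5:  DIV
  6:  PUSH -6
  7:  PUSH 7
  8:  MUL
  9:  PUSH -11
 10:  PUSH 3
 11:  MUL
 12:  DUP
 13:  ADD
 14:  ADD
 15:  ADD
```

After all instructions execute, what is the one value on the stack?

-108

PUSH 11  : 11
PUSH 8   : 11 8
DIV      : 1
PUSH 32  : 1 32
DIV      : 0
PUSH -6  : 0 -6
PUSH 7   : 0 -6 7
MUL      : 0 -42
PUSH -11 : 0 -42 -11
PUSH 3   : 0 -42 -11 3
MUL      : 0 -42 -33
DUP      : 0 -42 -33 -33
ADD      : 0 -42 -66
ADD      : 0 -108
ADD      : -108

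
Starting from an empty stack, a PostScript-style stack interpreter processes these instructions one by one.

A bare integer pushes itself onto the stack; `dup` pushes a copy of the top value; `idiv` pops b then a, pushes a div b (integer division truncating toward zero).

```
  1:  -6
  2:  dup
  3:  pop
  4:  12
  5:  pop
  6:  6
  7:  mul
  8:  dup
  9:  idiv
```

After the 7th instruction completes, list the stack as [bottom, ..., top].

[-36]

-6   -6
dup  -6 -6
pop  -6
12   -6 12
pop  -6
6    -6 6
mul  -36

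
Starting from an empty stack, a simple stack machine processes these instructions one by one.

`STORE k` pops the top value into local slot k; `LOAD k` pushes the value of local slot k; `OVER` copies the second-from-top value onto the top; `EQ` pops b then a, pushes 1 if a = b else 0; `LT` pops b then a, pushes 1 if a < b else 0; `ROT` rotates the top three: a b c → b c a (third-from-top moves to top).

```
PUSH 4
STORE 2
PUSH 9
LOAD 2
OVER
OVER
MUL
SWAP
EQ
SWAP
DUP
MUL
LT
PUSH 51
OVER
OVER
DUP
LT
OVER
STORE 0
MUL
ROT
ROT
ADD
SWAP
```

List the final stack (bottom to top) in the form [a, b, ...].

[52, 0]

PUSH 4  : [4]
STORE 2 : []
PUSH 9  : [9]
LOAD 2  : [9, 4]
OVER    : [9, 4, 9]
OVER    : [9, 4, 9, 4]
MUL     : [9, 4, 36]
SWAP    : [9, 36, 4]
EQ      : [9, 0]
SWAP    : [0, 9]
DUP     : [0, 9, 9]
MUL     : [0, 81]
LT      : [1]
PUSH 51 : [1, 51]
OVER    : [1, 51, 1]
OVER    : [1, 51, 1, 51]
DUP     : [1, 51, 1, 51, 51]
LT      : [1, 51, 1, 0]
OVER    : [1, 51, 1, 0, 1]
STORE 0 : [1, 51, 1, 0]
MUL     : [1, 51, 0]
ROT     : [51, 0, 1]
ROT     : [0, 1, 51]
ADD     : [0, 52]
SWAP    : [52, 0]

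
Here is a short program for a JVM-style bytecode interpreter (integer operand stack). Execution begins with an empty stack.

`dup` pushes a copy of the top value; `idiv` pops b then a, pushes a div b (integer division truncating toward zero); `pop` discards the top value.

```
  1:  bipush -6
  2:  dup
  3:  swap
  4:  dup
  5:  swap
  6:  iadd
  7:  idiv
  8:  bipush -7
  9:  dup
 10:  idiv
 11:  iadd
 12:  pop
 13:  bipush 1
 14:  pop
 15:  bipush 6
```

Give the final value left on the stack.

6

bipush -6  [-6]
dup        [-6, -6]
swap       [-6, -6]
dup        [-6, -6, -6]
swap       [-6, -6, -6]
iadd       [-6, -12]
idiv       [0]
bipush -7  [0, -7]
dup        [0, -7, -7]
idiv       [0, 1]
iadd       [1]
pop        []
bipush 1   [1]
pop        []
bipush 6   [6]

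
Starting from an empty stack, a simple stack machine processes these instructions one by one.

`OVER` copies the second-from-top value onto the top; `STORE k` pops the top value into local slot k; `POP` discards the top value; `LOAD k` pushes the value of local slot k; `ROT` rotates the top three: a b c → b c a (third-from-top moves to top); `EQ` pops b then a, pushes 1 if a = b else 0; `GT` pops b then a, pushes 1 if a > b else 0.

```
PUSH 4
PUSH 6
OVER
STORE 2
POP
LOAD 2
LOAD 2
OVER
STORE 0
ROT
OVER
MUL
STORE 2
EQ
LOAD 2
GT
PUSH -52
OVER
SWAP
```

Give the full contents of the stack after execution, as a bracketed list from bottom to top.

PUSH 4   → 4
PUSH 6   → 4 6
OVER     → 4 6 4
STORE 2  → 4 6
POP      → 4
LOAD 2   → 4 4
LOAD 2   → 4 4 4
OVER     → 4 4 4 4
STORE 0  → 4 4 4
ROT      → 4 4 4
OVER     → 4 4 4 4
MUL      → 4 4 16
STORE 2  → 4 4
EQ       → 1
LOAD 2   → 1 16
GT       → 0
PUSH -52 → 0 -52
OVER     → 0 -52 0
SWAP     → 0 0 -52

[0, 0, -52]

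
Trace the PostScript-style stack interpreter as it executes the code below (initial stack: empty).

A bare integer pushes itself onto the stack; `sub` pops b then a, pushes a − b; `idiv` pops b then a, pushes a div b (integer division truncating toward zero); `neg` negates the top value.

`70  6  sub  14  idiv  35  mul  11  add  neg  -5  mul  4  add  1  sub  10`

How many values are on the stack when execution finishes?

2

70   -> 70
6    -> 70 6
sub  -> 64
14   -> 64 14
idiv -> 4
35   -> 4 35
mul  -> 140
11   -> 140 11
add  -> 151
neg  -> -151
-5   -> -151 -5
mul  -> 755
4    -> 755 4
add  -> 759
1    -> 759 1
sub  -> 758
10   -> 758 10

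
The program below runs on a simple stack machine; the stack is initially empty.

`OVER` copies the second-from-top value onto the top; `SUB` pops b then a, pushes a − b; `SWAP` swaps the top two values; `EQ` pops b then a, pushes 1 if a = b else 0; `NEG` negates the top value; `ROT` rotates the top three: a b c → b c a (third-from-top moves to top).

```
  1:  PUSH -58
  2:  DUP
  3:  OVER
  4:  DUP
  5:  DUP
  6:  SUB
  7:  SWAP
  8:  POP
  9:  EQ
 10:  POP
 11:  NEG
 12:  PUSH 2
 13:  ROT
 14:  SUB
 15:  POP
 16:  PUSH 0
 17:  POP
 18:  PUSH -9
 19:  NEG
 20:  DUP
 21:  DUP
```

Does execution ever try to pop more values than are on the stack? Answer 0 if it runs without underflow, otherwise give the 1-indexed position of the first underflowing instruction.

PUSH -58 → -58
DUP      → -58 -58
OVER     → -58 -58 -58
DUP      → -58 -58 -58 -58
DUP      → -58 -58 -58 -58 -58
SUB      → -58 -58 -58 0
SWAP     → -58 -58 0 -58
POP      → -58 -58 0
EQ       → -58 0
POP      → -58
NEG      → 58
PUSH 2   → 58 2
ROT  — needs 3 operands, stack has 2 → underflow

13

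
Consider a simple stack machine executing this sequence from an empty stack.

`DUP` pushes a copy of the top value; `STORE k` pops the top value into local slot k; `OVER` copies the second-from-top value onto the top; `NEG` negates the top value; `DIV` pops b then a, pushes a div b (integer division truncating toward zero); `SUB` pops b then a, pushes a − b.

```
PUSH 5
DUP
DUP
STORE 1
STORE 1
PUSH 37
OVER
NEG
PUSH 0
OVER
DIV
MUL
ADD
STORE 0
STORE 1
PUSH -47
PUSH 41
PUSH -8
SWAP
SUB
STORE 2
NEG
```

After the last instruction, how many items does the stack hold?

PUSH 5   → 5
DUP      → 5 5
DUP      → 5 5 5
STORE 1  → 5 5
STORE 1  → 5
PUSH 37  → 5 37
OVER     → 5 37 5
NEG      → 5 37 -5
PUSH 0   → 5 37 -5 0
OVER     → 5 37 -5 0 -5
DIV      → 5 37 -5 0
MUL      → 5 37 0
ADD      → 5 37
STORE 0  → 5
STORE 1  → (empty)
PUSH -47 → -47
PUSH 41  → -47 41
PUSH -8  → -47 41 -8
SWAP     → -47 -8 41
SUB      → -47 -49
STORE 2  → -47
NEG      → 47

1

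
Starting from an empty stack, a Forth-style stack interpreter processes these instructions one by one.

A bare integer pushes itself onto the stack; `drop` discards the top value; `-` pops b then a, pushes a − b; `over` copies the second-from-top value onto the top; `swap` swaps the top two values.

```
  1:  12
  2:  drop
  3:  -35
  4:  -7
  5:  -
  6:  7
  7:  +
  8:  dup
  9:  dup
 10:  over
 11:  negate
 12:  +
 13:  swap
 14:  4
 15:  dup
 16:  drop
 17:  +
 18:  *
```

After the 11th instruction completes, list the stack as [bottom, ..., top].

[-21, -21, -21, 21]

12     → [12]
drop   → []
-35    → [-35]
-7     → [-35, -7]
-      → [-28]
7      → [-28, 7]
+      → [-21]
dup    → [-21, -21]
dup    → [-21, -21, -21]
over   → [-21, -21, -21, -21]
negate → [-21, -21, -21, 21]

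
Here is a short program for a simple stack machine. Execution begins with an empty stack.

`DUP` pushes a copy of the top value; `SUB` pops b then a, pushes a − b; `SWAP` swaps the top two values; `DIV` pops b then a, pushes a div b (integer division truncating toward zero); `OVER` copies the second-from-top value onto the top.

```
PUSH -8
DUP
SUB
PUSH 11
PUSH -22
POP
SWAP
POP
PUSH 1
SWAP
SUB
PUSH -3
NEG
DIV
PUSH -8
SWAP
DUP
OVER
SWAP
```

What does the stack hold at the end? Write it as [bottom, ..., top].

[-8, -3, -3, -3]

PUSH -8   [-8]
DUP       [-8, -8]
SUB       [0]
PUSH 11   [0, 11]
PUSH -22  [0, 11, -22]
POP       [0, 11]
SWAP      [11, 0]
POP       [11]
PUSH 1    [11, 1]
SWAP      [1, 11]
SUB       [-10]
PUSH -3   [-10, -3]
NEG       [-10, 3]
DIV       [-3]
PUSH -8   [-3, -8]
SWAP      [-8, -3]
DUP       [-8, -3, -3]
OVER      [-8, -3, -3, -3]
SWAP      [-8, -3, -3, -3]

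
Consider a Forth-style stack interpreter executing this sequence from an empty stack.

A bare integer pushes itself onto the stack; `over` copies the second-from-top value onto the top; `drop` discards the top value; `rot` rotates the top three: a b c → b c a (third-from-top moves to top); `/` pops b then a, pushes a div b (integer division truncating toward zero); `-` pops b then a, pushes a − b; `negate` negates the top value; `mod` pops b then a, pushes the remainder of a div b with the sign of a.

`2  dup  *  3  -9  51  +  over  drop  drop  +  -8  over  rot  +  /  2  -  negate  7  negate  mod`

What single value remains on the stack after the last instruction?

2      → 2
dup    → 2 2
*      → 4
3      → 4 3
-9     → 4 3 -9
51     → 4 3 -9 51
+      → 4 3 42
over   → 4 3 42 3
drop   → 4 3 42
drop   → 4 3
+      → 7
-8     → 7 -8
over   → 7 -8 7
rot    → -8 7 7
+      → -8 14
/      → 0
2      → 0 2
-      → -2
negate → 2
7      → 2 7
negate → 2 -7
mod    → 2

2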